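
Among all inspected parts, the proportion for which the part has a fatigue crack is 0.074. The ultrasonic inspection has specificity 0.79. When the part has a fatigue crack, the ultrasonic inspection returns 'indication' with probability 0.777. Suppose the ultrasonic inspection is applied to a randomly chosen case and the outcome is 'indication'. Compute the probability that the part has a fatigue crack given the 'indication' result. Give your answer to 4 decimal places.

P(H | E) ≈ 0.2282

Write H for 'the part has a fatigue crack'. Prior odds H:¬H = 0.074/0.926 = 0.079914. For the 'indication' outcome, the likelihood ratio is 0.777/0.21 = 3.7000.
Posterior odds = 0.079914 × 3.7000 = 0.29568, so P(H|E) = 0.29568/(1+0.29568) = 0.2282.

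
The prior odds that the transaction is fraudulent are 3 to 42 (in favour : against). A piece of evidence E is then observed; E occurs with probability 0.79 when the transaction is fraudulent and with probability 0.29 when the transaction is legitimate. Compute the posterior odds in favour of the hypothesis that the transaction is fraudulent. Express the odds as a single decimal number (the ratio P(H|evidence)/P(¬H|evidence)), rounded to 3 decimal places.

Prior odds = 3/42 = 0.071429. In log-odds, ln(0.071429) = -2.6391.
Add log likelihood ratio: ln(2.7241) = 1.0022.
Posterior log-odds = -1.6369, so posterior odds = exp(-1.6369) = 0.19458.

Posterior odds ≈ 0.195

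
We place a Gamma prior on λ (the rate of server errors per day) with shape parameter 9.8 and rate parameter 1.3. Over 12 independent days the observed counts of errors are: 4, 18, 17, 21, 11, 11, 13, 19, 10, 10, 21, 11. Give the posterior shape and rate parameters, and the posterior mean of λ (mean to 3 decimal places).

Posterior: Gamma(shape=175.8, rate=13.3); mean ≈ 13.218

Total count ∑xᵢ = 166 over n = 12 days.
Gamma is conjugate to the Poisson likelihood: posterior is Gamma(shape = 9.8+166 = 175.8, rate = 1.3+12 = 13.3).
E[λ | data] = 175.8/13.3 = 13.218.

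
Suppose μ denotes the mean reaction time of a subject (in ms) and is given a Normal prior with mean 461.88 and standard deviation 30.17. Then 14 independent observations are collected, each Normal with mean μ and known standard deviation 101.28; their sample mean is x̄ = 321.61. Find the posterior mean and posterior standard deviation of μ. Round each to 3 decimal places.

With known σ, the Normal prior is conjugate. Weight on the data is w = (n/σ²)/(n/σ² + 1/τ₀²) = 0.00136484/(0.00136484+0.00109862) = 0.55403.
Posterior mean = w·x̄ + (1−w)·μ₀ = 0.55403·321.61 + 0.44597·461.88 = 384.166. Posterior variance = 1/(0.00136484+0.00109862) = 405.933, so SD = 20.148.

Posterior mean ≈ 384.166; posterior SD ≈ 20.148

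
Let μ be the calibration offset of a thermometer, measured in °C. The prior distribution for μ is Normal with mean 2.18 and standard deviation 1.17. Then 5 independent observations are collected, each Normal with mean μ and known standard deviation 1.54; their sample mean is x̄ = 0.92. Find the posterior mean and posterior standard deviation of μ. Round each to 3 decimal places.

Posterior mean ≈ 1.244; posterior SD ≈ 0.594

Prior precision 1/τ₀² = 1/1.17² = 0.730514; data precision n/σ² = 5/1.54² = 2.10828.
Posterior precision = 0.730514 + 2.10828 = 2.83879, giving posterior SD = 1/√2.83879 = 0.594.
Posterior mean = (0.730514·2.18 + 2.10828·0.92) / 2.83879 = 1.244.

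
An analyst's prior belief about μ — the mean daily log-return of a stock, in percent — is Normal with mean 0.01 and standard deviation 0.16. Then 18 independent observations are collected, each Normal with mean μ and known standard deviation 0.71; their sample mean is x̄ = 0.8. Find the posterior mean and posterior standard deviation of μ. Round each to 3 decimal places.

Prior precision 1/τ₀² = 1/0.16² = 39.0625; data precision n/σ² = 18/0.71² = 35.7072.
Posterior precision = 39.0625 + 35.7072 = 74.7697, giving posterior SD = 1/√74.7697 = 0.116.
Posterior mean = (39.0625·0.01 + 35.7072·0.8) / 74.7697 = 0.387.

Posterior mean ≈ 0.387; posterior SD ≈ 0.116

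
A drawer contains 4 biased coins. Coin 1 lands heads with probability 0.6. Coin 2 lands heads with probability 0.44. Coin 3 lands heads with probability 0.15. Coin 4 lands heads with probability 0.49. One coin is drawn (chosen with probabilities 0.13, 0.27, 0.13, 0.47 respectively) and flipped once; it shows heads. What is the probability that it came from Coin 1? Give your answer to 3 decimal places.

Posterior probability ≈ 0.175

Tabulate prior·likelihood by source: [1] prior 0.13, lik 0.6, product 0.07800; [2] prior 0.27, lik 0.44, product 0.1188; [3] prior 0.13, lik 0.15, product 0.01950; [4] prior 0.47, lik 0.49, product 0.2303.
Normalizing constant = 0.44660; the posterior for Coin 1 is its product over the sum, 0.07800/0.44660 = 0.175.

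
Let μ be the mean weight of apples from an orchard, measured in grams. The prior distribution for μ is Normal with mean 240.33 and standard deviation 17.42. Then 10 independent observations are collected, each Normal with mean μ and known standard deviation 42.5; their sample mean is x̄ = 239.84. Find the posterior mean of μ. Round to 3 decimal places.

Posterior mean ≈ 240.023

With known σ, the Normal prior is conjugate. Weight on the data is w = (n/σ²)/(n/σ² + 1/τ₀²) = 0.00553633/(0.00553633+0.00329537) = 0.62687.
Posterior mean = w·x̄ + (1−w)·μ₀ = 0.62687·239.84 + 0.37313·240.33 = 240.023.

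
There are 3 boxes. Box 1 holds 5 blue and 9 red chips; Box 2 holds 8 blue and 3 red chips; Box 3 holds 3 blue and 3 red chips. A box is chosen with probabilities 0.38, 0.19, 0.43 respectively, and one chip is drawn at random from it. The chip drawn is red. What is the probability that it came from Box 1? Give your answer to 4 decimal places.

Tabulate prior·likelihood by source: [1] prior 0.38, lik 0.6429, product 0.2443; [2] prior 0.19, lik 0.2727, product 0.05182; [3] prior 0.43, lik 0.5, product 0.2150.
Normalizing constant = 0.51110; the posterior for Box 1 is its product over the sum, 0.2443/0.51110 = 0.4780.

Posterior probability ≈ 0.4780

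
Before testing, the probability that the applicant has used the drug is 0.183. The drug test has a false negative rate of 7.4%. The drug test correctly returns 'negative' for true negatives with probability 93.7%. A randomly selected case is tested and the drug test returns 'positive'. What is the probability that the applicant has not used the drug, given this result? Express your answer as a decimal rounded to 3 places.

Write H for 'the applicant has used the drug'. Prior odds H:¬H = 0.183/0.817 = 0.22399. For the 'positive' outcome, the likelihood ratio is 0.926/0.063 = 14.698.
Posterior odds = 0.22399 × 14.698 = 3.2923, so P(H|E) = 3.2923/(1+3.2923) = 0.767. Then P(¬H|E) = 1 − 0.767 = 0.233.

P(¬H | E) ≈ 0.233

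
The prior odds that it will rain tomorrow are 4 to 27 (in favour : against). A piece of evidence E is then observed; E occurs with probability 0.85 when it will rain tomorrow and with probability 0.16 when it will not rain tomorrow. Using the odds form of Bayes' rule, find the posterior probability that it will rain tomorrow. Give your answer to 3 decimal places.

Prior odds = 4/27 = 0.14815. In log-odds, ln(0.14815) = -1.9095.
Add log likelihood ratio: ln(5.3125) = 1.6701.
Posterior log-odds = -0.23948, so posterior odds = exp(-0.23948) = 0.78704. Converting, P(H|E) = 0.78704/1.7870 = 0.440.

Posterior probability ≈ 0.440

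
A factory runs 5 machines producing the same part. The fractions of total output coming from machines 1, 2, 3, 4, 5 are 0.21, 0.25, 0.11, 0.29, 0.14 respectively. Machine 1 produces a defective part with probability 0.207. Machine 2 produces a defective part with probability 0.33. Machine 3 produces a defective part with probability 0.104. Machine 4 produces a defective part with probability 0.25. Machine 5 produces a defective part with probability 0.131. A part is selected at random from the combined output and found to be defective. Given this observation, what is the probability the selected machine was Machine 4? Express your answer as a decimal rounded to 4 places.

P(defective|M1) = 0.207; P(defective|M2) = 0.33; P(defective|M3) = 0.104; P(defective|M4) = 0.25; P(defective|M5) = 0.131.
Prior × likelihood for each source: 0.21·0.207=0.04347, 0.25·0.33=0.08250, 0.11·0.104=0.01144, 0.29·0.25=0.07250, 0.14·0.131=0.01834. Summing gives P(defective) = 0.22825.
P(Machine 4 | defective) = 0.07250 / 0.22825 = 0.3176.

Posterior probability ≈ 0.3176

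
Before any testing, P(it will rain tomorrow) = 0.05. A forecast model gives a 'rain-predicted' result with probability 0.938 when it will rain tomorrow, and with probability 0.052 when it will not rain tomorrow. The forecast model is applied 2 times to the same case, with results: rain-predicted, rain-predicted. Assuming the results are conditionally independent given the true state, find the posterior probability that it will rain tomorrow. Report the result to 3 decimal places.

Posterior P(H) ≈ 0.945

With H the event that it will rain tomorrow, the joint likelihood of the observed sequence is P(data|H) = 0.938·0.938 = 0.87984 and P(data|¬H) = 0.052·0.052 = 0.0027040.
Bayes: P(H|data) = 0.05·0.87984 / (0.05·0.87984 + 0.95·0.0027040) = 0.043992/0.046561 = 0.9448.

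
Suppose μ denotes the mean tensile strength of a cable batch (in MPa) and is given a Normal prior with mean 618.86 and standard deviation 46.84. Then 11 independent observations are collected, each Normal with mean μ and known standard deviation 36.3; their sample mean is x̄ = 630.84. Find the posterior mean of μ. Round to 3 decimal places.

Posterior mean ≈ 630.220

Prior precision 1/τ₀² = 1/46.84² = 0.00045579; data precision n/σ² = 11/36.3² = 0.00834794.
Posterior precision = 0.00045579 + 0.00834794 = 0.00880373.
Posterior mean = (0.00045579·618.86 + 0.00834794·630.84) / 0.00880373 = 630.220.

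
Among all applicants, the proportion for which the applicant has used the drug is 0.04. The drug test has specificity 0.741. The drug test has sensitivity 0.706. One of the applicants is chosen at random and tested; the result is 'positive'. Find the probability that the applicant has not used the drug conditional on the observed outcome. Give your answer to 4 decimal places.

Write H for 'the applicant has used the drug'. Prior odds H:¬H = 0.04/0.96 = 0.041667. For the 'positive' outcome, the likelihood ratio is 0.706/0.259 = 2.7259.
Posterior odds = 0.041667 × 2.7259 = 0.11358, so P(H|E) = 0.11358/(1+0.11358) = 0.1020. Then P(¬H|E) = 1 − 0.1020 = 0.8980.

P(¬H | E) ≈ 0.8980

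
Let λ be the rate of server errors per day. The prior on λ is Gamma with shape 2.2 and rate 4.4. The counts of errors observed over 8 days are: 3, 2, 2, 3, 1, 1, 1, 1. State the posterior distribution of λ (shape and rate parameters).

Posterior: Gamma(shape=16.2, rate=12.4)

The Poisson likelihood adds the total count to the shape and the number of exposure periods to the rate. Here ∑xᵢ = 14 and n = 8, so shape 2.2→16.2 and rate 4.4→12.4.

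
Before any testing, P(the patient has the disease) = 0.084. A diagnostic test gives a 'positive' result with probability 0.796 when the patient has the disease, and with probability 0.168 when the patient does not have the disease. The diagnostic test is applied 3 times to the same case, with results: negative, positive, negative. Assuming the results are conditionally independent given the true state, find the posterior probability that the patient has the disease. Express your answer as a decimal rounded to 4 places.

Posterior P(H) ≈ 0.0255

With H the event that the patient has the disease, the joint likelihood of the observed sequence is P(data|H) = 0.204·0.796·0.204 = 0.033126 and P(data|¬H) = 0.832·0.168·0.832 = 0.11629.
Bayes: P(H|data) = 0.084·0.033126 / (0.084·0.033126 + 0.916·0.11629) = 0.0027826/0.10931 = 0.0255.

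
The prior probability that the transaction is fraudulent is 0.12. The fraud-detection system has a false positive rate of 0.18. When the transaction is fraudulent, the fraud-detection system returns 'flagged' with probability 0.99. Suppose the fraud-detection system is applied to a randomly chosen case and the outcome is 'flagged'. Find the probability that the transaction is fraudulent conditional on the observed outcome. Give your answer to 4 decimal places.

Write H for 'the transaction is fraudulent'. Prior odds H:¬H = 0.12/0.88 = 0.13636. For the 'flagged' outcome, the likelihood ratio is 0.99/0.18 = 5.5000.
Posterior odds = 0.13636 × 5.5000 = 0.75000, so P(H|E) = 0.75000/(1+0.75000) = 0.4286.

P(H | E) ≈ 0.4286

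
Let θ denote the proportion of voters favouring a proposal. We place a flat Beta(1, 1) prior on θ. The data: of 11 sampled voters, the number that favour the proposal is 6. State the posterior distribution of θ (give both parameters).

Posterior: Beta(7, 6)

Observing 6 successes and 5 failures updates Beta(1, 1) by adding the success and failure counts to the two shape parameters: α = 1+6 = 7, β = 1+5 = 6.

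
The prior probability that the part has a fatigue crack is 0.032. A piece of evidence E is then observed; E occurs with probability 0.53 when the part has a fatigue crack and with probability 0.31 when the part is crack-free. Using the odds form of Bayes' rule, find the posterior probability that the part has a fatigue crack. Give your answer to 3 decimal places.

Posterior probability ≈ 0.053

Prior odds = 0.032/(1−0.032) = 0.033058.
Likelihood ratio for E = 0.53/0.31 = 1.7097.
Posterior odds = prior odds × LR = 0.056518.
Posterior probability = odds/(1+odds) = 0.056518/1.0565 = 0.053.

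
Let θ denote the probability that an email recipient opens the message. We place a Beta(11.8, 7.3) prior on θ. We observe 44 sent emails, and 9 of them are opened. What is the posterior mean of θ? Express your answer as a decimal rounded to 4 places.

Posterior mean ≈ 0.3296

Observing 9 successes and 35 failures updates Beta(11.8, 7.3) by adding the success and failure counts to the two shape parameters: α = 11.8+9 = 20.8, β = 7.3+35 = 42.3.
Posterior mean = α/(α+β) = 20.8/63.1 = 0.3296.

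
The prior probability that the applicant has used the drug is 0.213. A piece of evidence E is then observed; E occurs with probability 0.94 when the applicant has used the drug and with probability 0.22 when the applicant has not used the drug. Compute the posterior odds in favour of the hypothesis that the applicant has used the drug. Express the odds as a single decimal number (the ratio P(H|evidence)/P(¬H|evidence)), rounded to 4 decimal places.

Prior odds = 0.213/(1−0.213) = 0.27065.
Likelihood ratio for E = 0.94/0.22 = 4.2727.
Posterior odds = prior odds × LR = 1.1564.

Posterior odds ≈ 1.1564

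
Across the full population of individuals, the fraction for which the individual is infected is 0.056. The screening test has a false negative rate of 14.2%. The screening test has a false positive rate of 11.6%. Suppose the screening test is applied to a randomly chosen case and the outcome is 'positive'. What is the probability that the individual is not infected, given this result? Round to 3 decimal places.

Let H be the event that the individual is infected. P(H) = 0.056, so P(¬H) = 0.944. With E the 'positive' result, P(E|H) = 0.858 and P(E|¬H) = 0.116.
P(E) = 0.858·0.056 + 0.116·0.944 = 0.048048 + 0.10950 = 0.15755.
By Bayes' theorem, P(H|E) = 0.048048 / 0.15755 = 0.305. Hence P(¬H|E) = 1 − 0.305 = 0.695.

P(¬H | E) ≈ 0.695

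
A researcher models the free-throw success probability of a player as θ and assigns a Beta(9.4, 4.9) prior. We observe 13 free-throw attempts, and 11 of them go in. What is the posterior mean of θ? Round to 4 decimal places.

Posterior mean ≈ 0.7473

The binomial likelihood is conjugate to the Beta prior: with 11 successes and 2 failures, the posterior is Beta(9.4+11, 4.9+2) = Beta(20.4, 6.9).
E[θ | data] = 20.4/(20.4+6.9) = 0.7473.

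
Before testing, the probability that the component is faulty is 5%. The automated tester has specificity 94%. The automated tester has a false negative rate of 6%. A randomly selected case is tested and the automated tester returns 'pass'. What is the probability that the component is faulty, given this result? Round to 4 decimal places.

Write H for 'the component is faulty'. Prior odds H:¬H = 0.05/0.95 = 0.052632. For the 'pass' outcome, the likelihood ratio is 0.06/0.94 = 0.063830.
Posterior odds = 0.052632 × 0.063830 = 0.0033595, so P(H|E) = 0.0033595/(1+0.0033595) = 0.0033.

P(H | E) ≈ 0.0033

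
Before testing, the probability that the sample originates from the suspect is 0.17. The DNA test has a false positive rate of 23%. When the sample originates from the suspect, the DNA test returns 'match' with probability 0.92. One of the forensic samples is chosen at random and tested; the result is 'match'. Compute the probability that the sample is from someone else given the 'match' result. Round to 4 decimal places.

Let H be the event that the sample originates from the suspect. P(H) = 0.17, so P(¬H) = 0.83. With E the 'match' result, P(E|H) = 0.92 and P(E|¬H) = 0.23.
P(E) = 0.92·0.17 + 0.23·0.83 = 0.15640 + 0.19090 = 0.34730.
By Bayes' theorem, P(H|E) = 0.15640 / 0.34730 = 0.4503. Hence P(¬H|E) = 1 − 0.4503 = 0.5497.

P(¬H | E) ≈ 0.5497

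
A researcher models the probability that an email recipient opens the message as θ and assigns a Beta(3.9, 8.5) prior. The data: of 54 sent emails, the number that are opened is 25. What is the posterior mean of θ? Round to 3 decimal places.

The binomial likelihood is conjugate to the Beta prior: with 25 successes and 29 failures, the posterior is Beta(3.9+25, 8.5+29) = Beta(28.9, 37.5).
E[θ | data] = 28.9/(28.9+37.5) = 0.435.

Posterior mean ≈ 0.435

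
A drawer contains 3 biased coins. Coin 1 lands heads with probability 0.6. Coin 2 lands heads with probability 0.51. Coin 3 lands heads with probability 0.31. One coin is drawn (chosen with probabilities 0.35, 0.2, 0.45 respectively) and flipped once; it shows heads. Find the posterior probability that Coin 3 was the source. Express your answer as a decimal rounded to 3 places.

Posterior probability ≈ 0.309

P(heads|C1) = 0.6; P(heads|C2) = 0.51; P(heads|C3) = 0.31.
Prior × likelihood for each source: 0.35·0.6=0.2100, 0.2·0.51=0.1020, 0.45·0.31=0.1395. Summing gives P(heads) = 0.45150.
P(Coin 3 | heads) = 0.1395 / 0.45150 = 0.309.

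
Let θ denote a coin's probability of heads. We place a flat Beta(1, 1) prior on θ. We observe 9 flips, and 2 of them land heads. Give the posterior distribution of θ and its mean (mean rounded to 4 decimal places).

Observing 2 successes and 7 failures updates Beta(1, 1) by adding the success and failure counts to the two shape parameters: α = 1+2 = 3, β = 1+7 = 8.
E[θ | data] = 3/(3+8) = 0.2727.

Posterior: Beta(3, 8); mean ≈ 0.2727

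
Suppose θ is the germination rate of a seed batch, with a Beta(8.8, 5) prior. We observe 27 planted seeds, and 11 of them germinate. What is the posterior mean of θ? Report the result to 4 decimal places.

Posterior mean ≈ 0.4853

Observing 11 successes and 16 failures updates Beta(8.8, 5) by adding the success and failure counts to the two shape parameters: α = 8.8+11 = 19.8, β = 5+16 = 21.
E[θ | data] = 19.8/(19.8+21) = 0.4853.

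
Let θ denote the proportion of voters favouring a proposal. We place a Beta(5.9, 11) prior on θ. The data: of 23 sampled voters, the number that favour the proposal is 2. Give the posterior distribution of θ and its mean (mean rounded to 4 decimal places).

Posterior: Beta(7.9, 32); mean ≈ 0.1980

The binomial likelihood is conjugate to the Beta prior: with 2 successes and 21 failures, the posterior is Beta(5.9+2, 11+21) = Beta(7.9, 32).
E[θ | data] = 7.9/(7.9+32) = 0.1980.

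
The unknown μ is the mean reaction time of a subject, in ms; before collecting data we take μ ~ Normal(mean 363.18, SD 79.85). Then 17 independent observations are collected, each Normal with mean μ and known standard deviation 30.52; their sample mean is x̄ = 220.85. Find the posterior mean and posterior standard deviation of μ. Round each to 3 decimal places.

Prior precision 1/τ₀² = 1/79.85² = 0.00015684; data precision n/σ² = 17/30.52² = 0.0182507.
Posterior precision = 0.00015684 + 0.0182507 = 0.0184076, giving posterior SD = 1/√0.0184076 = 7.371.
Posterior mean = (0.00015684·363.18 + 0.0182507·220.85) / 0.0184076 = 222.063.

Posterior mean ≈ 222.063; posterior SD ≈ 7.371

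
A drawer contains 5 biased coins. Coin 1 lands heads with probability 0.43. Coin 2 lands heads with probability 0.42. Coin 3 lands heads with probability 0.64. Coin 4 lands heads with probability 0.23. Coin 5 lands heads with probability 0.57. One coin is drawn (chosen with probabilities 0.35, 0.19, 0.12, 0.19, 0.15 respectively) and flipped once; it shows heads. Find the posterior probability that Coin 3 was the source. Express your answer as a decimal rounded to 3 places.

Posterior probability ≈ 0.176

Tabulate prior·likelihood by source: [1] prior 0.35, lik 0.43, product 0.1505; [2] prior 0.19, lik 0.42, product 0.07980; [3] prior 0.12, lik 0.64, product 0.07680; [4] prior 0.19, lik 0.23, product 0.04370; [5] prior 0.15, lik 0.57, product 0.08550.
Normalizing constant = 0.43630; the posterior for Coin 3 is its product over the sum, 0.07680/0.43630 = 0.176.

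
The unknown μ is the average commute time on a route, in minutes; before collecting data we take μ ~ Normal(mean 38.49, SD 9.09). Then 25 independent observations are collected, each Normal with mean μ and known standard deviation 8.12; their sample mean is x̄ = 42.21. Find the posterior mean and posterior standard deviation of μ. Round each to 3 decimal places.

Posterior mean ≈ 42.095; posterior SD ≈ 1.599

Prior precision 1/τ₀² = 1/9.09² = 0.0121024; data precision n/σ² = 25/8.12² = 0.379165.
Posterior precision = 0.0121024 + 0.379165 = 0.391267, giving posterior SD = 1/√0.391267 = 1.599.
Posterior mean = (0.0121024·38.49 + 0.379165·42.21) / 0.391267 = 42.095.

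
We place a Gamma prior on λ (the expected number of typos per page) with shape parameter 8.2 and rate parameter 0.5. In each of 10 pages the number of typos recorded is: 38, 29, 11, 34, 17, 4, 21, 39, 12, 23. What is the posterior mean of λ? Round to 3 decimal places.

Posterior mean ≈ 22.495

Total count ∑xᵢ = 228 over n = 10 pages.
Gamma is conjugate to the Poisson likelihood: posterior is Gamma(shape = 8.2+228 = 236.2, rate = 0.5+10 = 10.5).
E[λ | data] = 236.2/10.5 = 22.495.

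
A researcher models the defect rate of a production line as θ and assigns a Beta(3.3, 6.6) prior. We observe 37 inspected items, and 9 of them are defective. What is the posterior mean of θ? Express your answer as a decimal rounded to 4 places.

Posterior mean ≈ 0.2623

Observing 9 successes and 28 failures updates Beta(3.3, 6.6) by adding the success and failure counts to the two shape parameters: α = 3.3+9 = 12.3, β = 6.6+28 = 34.6.
Posterior mean = α/(α+β) = 12.3/46.9 = 0.2623.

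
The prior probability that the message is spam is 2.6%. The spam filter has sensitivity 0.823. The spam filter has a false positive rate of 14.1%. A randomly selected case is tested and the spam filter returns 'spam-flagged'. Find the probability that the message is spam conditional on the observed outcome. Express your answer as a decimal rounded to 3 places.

P(H | E) ≈ 0.135

Write H for 'the message is spam'. Prior odds H:¬H = 0.026/0.974 = 0.026694. For the 'spam-flagged' outcome, the likelihood ratio is 0.823/0.141 = 5.8369.
Posterior odds = 0.026694 × 5.8369 = 0.15581, so P(H|E) = 0.15581/(1+0.15581) = 0.135.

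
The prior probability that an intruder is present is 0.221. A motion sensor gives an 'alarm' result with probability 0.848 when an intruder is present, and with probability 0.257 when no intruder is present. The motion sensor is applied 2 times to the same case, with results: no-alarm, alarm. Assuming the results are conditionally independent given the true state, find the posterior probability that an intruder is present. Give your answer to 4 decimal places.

With H the event that an intruder is present, the joint likelihood of the observed sequence is P(data|H) = 0.152·0.848 = 0.12890 and P(data|¬H) = 0.743·0.257 = 0.19095.
Bayes: P(H|data) = 0.221·0.12890 / (0.221·0.12890 + 0.779·0.19095) = 0.028486/0.17724 = 0.1607.

Posterior P(H) ≈ 0.1607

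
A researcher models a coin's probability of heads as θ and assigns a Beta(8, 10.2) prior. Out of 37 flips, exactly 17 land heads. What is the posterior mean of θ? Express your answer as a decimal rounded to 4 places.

Posterior mean ≈ 0.4529

Observing 17 successes and 20 failures updates Beta(8, 10.2) by adding the success and failure counts to the two shape parameters: α = 8+17 = 25, β = 10.2+20 = 30.2.
Posterior mean = α/(α+β) = 25/55.2 = 0.4529.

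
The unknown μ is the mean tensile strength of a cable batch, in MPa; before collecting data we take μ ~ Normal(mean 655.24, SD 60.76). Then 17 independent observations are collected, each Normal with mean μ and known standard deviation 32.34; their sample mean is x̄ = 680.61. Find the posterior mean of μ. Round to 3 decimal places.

Posterior mean ≈ 680.194

Prior precision 1/τ₀² = 1/60.76² = 0.00027087; data precision n/σ² = 17/32.34² = 0.0162543.
Posterior precision = 0.00027087 + 0.0162543 = 0.0165252.
Posterior mean = (0.00027087·655.24 + 0.0162543·680.61) / 0.0165252 = 680.194.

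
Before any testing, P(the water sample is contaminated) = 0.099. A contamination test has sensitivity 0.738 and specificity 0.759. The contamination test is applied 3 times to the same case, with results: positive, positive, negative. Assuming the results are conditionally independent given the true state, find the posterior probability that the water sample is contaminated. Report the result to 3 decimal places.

Let H be the event that the water sample is contaminated; start with P(H) = 0.099. P('positive'|H) = 0.738, P('positive'|¬H) = 0.241.
Update on result 1 ('positive'): P(H) ← 0.738·0.0990 / (0.738·0.0990 + 0.241·0.9010) = 0.073062/0.29020 = 0.2518.
Update on result 2 ('positive'): P(H) ← 0.738·0.2518 / (0.738·0.2518 + 0.241·0.7482) = 0.18580/0.36613 = 0.5075.
Update on result 3 ('negative'): P(H) ← 0.262·0.5075 / (0.262·0.5075 + 0.759·0.4925) = 0.13296/0.50678 = 0.2624.

Posterior P(H) ≈ 0.262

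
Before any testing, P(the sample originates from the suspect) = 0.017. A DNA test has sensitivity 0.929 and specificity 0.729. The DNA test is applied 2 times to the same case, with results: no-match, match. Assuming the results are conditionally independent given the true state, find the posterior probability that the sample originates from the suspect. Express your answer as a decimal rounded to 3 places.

Posterior P(H) ≈ 0.006

With H the event that the sample originates from the suspect, the joint likelihood of the observed sequence is P(data|H) = 0.071·0.929 = 0.065959 and P(data|¬H) = 0.729·0.271 = 0.19756.
Bayes: P(H|data) = 0.017·0.065959 / (0.017·0.065959 + 0.983·0.19756) = 0.0011213/0.19532 = 0.0057.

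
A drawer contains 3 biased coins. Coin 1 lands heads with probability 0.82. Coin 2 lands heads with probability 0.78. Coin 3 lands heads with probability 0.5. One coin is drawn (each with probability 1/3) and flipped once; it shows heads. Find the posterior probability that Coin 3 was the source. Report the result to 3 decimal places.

Posterior probability ≈ 0.238

Tabulate prior·likelihood by source: [1] prior 0.333333, lik 0.82, product 0.2733; [2] prior 0.333333, lik 0.78, product 0.2600; [3] prior 0.333333, lik 0.5, product 0.1667.
Normalizing constant = 0.70000; the posterior for Coin 3 is its product over the sum, 0.1667/0.70000 = 0.238.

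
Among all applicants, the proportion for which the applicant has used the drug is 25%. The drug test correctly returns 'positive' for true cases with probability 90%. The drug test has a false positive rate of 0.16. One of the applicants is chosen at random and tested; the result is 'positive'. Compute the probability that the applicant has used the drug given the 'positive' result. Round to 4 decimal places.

P(H | E) ≈ 0.6522

Write H for 'the applicant has used the drug'. Prior odds H:¬H = 0.25/0.75 = 0.33333. For the 'positive' outcome, the likelihood ratio is 0.9/0.16 = 5.6250.
Posterior odds = 0.33333 × 5.6250 = 1.8750, so P(H|E) = 1.8750/(1+1.8750) = 0.6522.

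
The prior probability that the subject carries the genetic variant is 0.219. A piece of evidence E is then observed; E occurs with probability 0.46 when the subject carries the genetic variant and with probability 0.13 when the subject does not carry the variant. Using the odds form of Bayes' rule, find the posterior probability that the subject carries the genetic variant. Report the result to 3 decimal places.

Posterior probability ≈ 0.498

Prior odds = 0.219/(1−0.219) = 0.28041.
Likelihood ratio for E = 0.46/0.13 = 3.5385.
Posterior odds = prior odds × LR = 0.99222.
Posterior probability = odds/(1+odds) = 0.99222/1.9922 = 0.498.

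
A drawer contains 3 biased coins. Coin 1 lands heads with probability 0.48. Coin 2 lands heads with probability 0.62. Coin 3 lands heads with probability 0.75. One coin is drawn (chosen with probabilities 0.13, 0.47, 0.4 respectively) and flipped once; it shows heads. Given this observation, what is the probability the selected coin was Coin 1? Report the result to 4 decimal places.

P(heads|C1) = 0.48; P(heads|C2) = 0.62; P(heads|C3) = 0.75.
Prior × likelihood for each source: 0.13·0.48=0.06240, 0.47·0.62=0.2914, 0.4·0.75=0.3000. Summing gives P(heads) = 0.65380.
P(Coin 1 | heads) = 0.06240 / 0.65380 = 0.0954.

Posterior probability ≈ 0.0954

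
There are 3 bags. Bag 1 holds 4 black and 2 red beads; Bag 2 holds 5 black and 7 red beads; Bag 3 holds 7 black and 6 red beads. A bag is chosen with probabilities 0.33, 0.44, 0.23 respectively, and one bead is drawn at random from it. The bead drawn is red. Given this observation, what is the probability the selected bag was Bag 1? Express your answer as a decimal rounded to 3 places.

P(red|Bag 1) = 0.3333; P(red|Bag 2) = 0.5833; P(red|Bag 3) = 0.4615.
Prior × likelihood for each source: 0.33·0.3333=0.1100, 0.44·0.5833=0.2567, 0.23·0.4615=0.1062. Summing gives P(red) = 0.47282.
P(Bag 1 | red) = 0.1100 / 0.47282 = 0.233.

Posterior probability ≈ 0.233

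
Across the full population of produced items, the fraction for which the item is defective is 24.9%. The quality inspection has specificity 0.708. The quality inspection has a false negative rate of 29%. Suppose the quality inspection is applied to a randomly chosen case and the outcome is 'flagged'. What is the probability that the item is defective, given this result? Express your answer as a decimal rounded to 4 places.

P(H | E) ≈ 0.4463

Write H for 'the item is defective'. Prior odds H:¬H = 0.249/0.751 = 0.33156. For the 'flagged' outcome, the likelihood ratio is 0.71/0.292 = 2.4315.
Posterior odds = 0.33156 × 2.4315 = 0.80619, so P(H|E) = 0.80619/(1+0.80619) = 0.4463.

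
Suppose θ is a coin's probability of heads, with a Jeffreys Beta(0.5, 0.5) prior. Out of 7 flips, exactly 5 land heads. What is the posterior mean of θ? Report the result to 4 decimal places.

Posterior mean ≈ 0.6875

The binomial likelihood is conjugate to the Beta prior: with 5 successes and 2 failures, the posterior is Beta(0.5+5, 0.5+2) = Beta(5.5, 2.5).
Posterior mean = α/(α+β) = 5.5/8 = 0.6875.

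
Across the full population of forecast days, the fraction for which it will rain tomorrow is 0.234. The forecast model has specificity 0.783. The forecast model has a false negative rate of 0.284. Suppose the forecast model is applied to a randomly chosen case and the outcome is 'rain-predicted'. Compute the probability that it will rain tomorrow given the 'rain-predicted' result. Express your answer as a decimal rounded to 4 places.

Let H be the event that it will rain tomorrow. P(H) = 0.234, so P(¬H) = 0.766. With E the 'rain-predicted' result, P(E|H) = 0.716 and P(E|¬H) = 0.217.
P(E) = 0.716·0.234 + 0.217·0.766 = 0.16754 + 0.16622 = 0.33377.
By Bayes' theorem, P(H|E) = 0.16754 / 0.33377 = 0.5020.

P(H | E) ≈ 0.5020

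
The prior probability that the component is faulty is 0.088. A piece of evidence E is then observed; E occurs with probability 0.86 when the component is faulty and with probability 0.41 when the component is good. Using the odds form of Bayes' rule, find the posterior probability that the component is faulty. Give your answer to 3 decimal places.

Prior odds = 0.088/(1−0.088) = 0.096491. In log-odds, ln(0.096491) = -2.3383.
Add log likelihood ratio: ln(2.0976) = 0.74078.
Posterior log-odds = -1.5975, so posterior odds = exp(-1.5975) = 0.20240. Converting, P(H|E) = 0.20240/1.2024 = 0.168.

Posterior probability ≈ 0.168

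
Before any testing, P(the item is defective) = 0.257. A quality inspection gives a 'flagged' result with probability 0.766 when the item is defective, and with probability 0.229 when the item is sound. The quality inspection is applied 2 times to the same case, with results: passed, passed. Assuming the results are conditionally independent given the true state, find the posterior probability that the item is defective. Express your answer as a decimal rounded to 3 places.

With H the event that the item is defective, the joint likelihood of the observed sequence is P(data|H) = 0.234·0.234 = 0.054756 and P(data|¬H) = 0.771·0.771 = 0.59444.
Bayes: P(H|data) = 0.257·0.054756 / (0.257·0.054756 + 0.743·0.59444) = 0.014072/0.45574 = 0.0309.

Posterior P(H) ≈ 0.031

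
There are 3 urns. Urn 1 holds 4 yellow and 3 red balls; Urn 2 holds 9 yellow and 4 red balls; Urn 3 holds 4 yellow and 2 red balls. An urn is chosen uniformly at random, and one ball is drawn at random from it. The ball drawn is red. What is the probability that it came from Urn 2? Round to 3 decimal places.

Posterior probability ≈ 0.288

Tabulate prior·likelihood by source: [1] prior 0.333333, lik 0.4286, product 0.1429; [2] prior 0.333333, lik 0.3077, product 0.1026; [3] prior 0.333333, lik 0.3333, product 0.1111.
Normalizing constant = 0.35653; the posterior for Urn 2 is its product over the sum, 0.1026/0.35653 = 0.288.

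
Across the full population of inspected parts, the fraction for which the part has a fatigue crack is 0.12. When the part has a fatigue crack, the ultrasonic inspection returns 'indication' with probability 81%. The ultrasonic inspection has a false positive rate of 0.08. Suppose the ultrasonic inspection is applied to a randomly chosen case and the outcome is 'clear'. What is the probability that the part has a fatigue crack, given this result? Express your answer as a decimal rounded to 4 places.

P(H | E) ≈ 0.0274

Let H be the event that the part has a fatigue crack. P(H) = 0.12, so P(¬H) = 0.88. With E the 'clear' result, P(E|H) = 0.19 and P(E|¬H) = 0.92.
P(E) = 0.19·0.12 + 0.92·0.88 = 0.022800 + 0.80960 = 0.83240.
By Bayes' theorem, P(H|E) = 0.022800 / 0.83240 = 0.0274.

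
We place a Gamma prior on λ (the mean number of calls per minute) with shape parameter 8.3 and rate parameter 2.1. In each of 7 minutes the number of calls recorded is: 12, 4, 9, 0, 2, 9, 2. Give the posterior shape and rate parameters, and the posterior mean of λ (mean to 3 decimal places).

Posterior: Gamma(shape=46.3, rate=9.1); mean ≈ 5.088

The Poisson likelihood adds the total count to the shape and the number of exposure periods to the rate. Here ∑xᵢ = 38 and n = 7, so shape 8.3→46.3 and rate 2.1→9.1.
Posterior mean = shape/rate = 46.3/9.1 = 5.088.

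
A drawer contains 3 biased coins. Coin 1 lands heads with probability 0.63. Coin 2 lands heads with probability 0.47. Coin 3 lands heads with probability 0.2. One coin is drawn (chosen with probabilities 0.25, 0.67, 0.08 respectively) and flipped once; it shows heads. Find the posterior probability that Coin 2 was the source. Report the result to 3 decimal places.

Posterior probability ≈ 0.645

Tabulate prior·likelihood by source: [1] prior 0.25, lik 0.63, product 0.1575; [2] prior 0.67, lik 0.47, product 0.3149; [3] prior 0.08, lik 0.2, product 0.01600.
Normalizing constant = 0.48840; the posterior for Coin 2 is its product over the sum, 0.3149/0.48840 = 0.645.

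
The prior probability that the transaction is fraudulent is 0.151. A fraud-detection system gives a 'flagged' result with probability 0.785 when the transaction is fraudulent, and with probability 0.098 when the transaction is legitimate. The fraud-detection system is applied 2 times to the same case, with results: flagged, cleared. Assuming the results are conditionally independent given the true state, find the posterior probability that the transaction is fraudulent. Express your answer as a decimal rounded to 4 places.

Let H be the event that the transaction is fraudulent; start with P(H) = 0.151. P('flagged'|H) = 0.785, P('flagged'|¬H) = 0.098.
Update on result 1 ('flagged'): P(H) ← 0.785·0.1510 / (0.785·0.1510 + 0.098·0.8490) = 0.11854/0.20174 = 0.5876.
Update on result 2 ('cleared'): P(H) ← 0.215·0.5876 / (0.215·0.5876 + 0.902·0.4124) = 0.12633/0.49834 = 0.2535.

Posterior P(H) ≈ 0.2535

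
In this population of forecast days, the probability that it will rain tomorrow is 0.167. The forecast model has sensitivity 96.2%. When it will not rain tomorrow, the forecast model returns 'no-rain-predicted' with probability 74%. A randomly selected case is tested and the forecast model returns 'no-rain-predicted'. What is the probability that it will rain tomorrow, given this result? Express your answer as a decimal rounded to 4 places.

Let H be the event that it will rain tomorrow. P(H) = 0.167, so P(¬H) = 0.833. With E the 'no-rain-predicted' result, P(E|H) = 0.038 and P(E|¬H) = 0.74.
P(E) = 0.038·0.167 + 0.74·0.833 = 0.0063460 + 0.61642 = 0.62277.
By Bayes' theorem, P(H|E) = 0.0063460 / 0.62277 = 0.0102.

P(H | E) ≈ 0.0102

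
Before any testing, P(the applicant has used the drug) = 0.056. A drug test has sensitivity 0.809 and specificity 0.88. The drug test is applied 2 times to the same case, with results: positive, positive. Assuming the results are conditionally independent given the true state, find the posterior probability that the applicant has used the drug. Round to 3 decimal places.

Posterior P(H) ≈ 0.729

With H the event that the applicant has used the drug, the joint likelihood of the observed sequence is P(data|H) = 0.809·0.809 = 0.65448 and P(data|¬H) = 0.12·0.12 = 0.014400.
Bayes: P(H|data) = 0.056·0.65448 / (0.056·0.65448 + 0.944·0.014400) = 0.036651/0.050245 = 0.7295.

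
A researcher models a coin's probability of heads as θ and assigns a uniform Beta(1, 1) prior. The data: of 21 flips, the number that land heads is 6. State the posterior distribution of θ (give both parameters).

Observing 6 successes and 15 failures updates Beta(1, 1) by adding the success and failure counts to the two shape parameters: α = 1+6 = 7, β = 1+15 = 16.

Posterior: Beta(7, 16)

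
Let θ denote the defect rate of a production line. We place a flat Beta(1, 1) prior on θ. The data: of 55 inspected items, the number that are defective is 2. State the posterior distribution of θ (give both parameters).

Observing 2 successes and 53 failures updates Beta(1, 1) by adding the success and failure counts to the two shape parameters: α = 1+2 = 3, β = 1+53 = 54.

Posterior: Beta(3, 54)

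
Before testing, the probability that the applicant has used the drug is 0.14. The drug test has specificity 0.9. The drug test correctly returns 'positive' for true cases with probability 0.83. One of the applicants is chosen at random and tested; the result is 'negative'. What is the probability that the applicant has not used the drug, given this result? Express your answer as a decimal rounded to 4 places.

P(¬H | E) ≈ 0.9702

Write H for 'the applicant has used the drug'. Prior odds H:¬H = 0.14/0.86 = 0.16279. For the 'negative' outcome, the likelihood ratio is 0.17/0.9 = 0.18889.
Posterior odds = 0.16279 × 0.18889 = 0.030749, so P(H|E) = 0.030749/(1+0.030749) = 0.0298. Then P(¬H|E) = 1 − 0.0298 = 0.9702.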